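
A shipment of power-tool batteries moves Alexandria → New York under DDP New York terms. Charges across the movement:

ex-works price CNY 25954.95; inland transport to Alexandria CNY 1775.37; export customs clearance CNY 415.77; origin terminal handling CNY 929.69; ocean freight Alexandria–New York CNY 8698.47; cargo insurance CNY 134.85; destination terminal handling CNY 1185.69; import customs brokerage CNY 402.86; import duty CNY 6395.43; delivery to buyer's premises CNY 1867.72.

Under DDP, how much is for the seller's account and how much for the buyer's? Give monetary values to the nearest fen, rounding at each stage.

DDP: the seller bears all costs including import duty.
Seller's account: goods 25954.95 + inland to port 1775.37 + export clearance 415.77 + origin terminal 929.69 + freight 8698.47 + insurance 134.85 + destination terminal 1185.69 + brokerage 402.86 + duty 6395.43 + delivery 1867.72 = 47760.80
Buyer's account: 0.00

Seller: CNY 47760.80; buyer: CNY 0.00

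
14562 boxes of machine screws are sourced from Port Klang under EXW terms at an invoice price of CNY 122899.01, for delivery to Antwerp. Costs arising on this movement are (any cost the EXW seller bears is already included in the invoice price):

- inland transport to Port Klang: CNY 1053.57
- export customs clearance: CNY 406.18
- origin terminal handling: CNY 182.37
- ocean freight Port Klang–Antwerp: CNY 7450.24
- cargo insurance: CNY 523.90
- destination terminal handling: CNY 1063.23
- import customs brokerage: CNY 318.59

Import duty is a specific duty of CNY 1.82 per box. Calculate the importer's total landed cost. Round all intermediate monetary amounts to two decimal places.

Total landed cost: CNY 160399.93

EXW: the seller makes goods available at their premises; the buyer bears all onward costs.
CIF value = EXW price + inland to port + export clearance + origin terminal + freight + insurance = 122899.01 + 1053.57 + 406.18 + 182.37 + 7450.24 + 523.90 = 132515.27
Import duty = 14562 × 1.82 = 26502.84
Buyer bears: inland to port 1053.57 + export clearance 406.18 + origin terminal 182.37 + freight 7450.24 + insurance 523.90 + destination terminal 1063.23 + brokerage 318.59 + duty 26502.84 = 37500.92
Landed cost = invoice 122899.01 + 37500.92 = 160399.93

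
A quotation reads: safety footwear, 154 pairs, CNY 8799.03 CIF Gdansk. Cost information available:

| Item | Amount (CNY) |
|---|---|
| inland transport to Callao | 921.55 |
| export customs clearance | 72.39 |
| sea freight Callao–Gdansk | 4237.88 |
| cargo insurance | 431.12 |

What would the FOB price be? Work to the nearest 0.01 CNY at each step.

FOB price: CNY 4130.03

Not relevant to the conversion: inland to port, export clearance — on the seller under both CIF and FOB; already in the CIF price and stays in the FOB price.
From CIF to FOB, the seller no longer bears: freight, insurance.
FOB price = 8799.03 − 4237.88 − 431.12 = 4130.03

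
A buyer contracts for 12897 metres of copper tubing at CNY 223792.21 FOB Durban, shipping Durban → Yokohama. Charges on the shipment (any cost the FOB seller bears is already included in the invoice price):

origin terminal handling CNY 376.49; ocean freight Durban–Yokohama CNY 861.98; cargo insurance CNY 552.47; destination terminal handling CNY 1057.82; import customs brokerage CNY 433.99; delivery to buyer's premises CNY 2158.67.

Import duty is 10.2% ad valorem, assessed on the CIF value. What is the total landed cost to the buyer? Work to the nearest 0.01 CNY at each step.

Total landed cost: CNY 251828.22

FOB: the seller bears costs until goods are on board at the origin port; the buyer bears freight, insurance and all costs thereafter.
Already in the invoice (seller's account under FOB): origin terminal — exclude.
CIF value = FOB price + freight + insurance = 223792.21 + 861.98 + 552.47 = 225206.66
Import duty = 225206.66 × 10.2% = 22971.08
Buyer bears: freight 861.98 + insurance 552.47 + destination terminal 1057.82 + brokerage 433.99 + delivery 2158.67 + duty 22971.08 = 28036.01
Landed cost = invoice 223792.21 + 28036.01 = 251828.22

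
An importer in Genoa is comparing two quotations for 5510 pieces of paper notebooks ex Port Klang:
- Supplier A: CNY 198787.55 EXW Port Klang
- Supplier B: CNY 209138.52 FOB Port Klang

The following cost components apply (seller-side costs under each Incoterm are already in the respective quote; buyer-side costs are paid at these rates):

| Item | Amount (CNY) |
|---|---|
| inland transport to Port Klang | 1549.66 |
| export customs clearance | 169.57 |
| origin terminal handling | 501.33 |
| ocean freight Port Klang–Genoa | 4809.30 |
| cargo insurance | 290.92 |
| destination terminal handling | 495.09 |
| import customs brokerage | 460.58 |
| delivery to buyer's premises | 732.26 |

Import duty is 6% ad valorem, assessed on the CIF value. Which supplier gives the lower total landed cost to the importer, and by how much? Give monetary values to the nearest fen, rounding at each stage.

Supplier A (EXW):
CIF value = EXW price + inland to port + export clearance + origin terminal + freight + insurance = 198787.55 + 1549.66 + 169.57 + 501.33 + 4809.30 + 290.92 = 206108.33
Import duty = 206108.33 × 6% = 12366.50
Buyer bears (A): 1549.66 + 169.57 + 501.33 + 4809.30 + 290.92 + 495.09 + 460.58 + 732.26 = 9008.71
Landed cost (A) = invoice 198787.55 + 9008.71 + duty 12366.50 = 220162.76
Supplier B (FOB):
CIF value = FOB price + freight + insurance = 209138.52 + 4809.30 + 290.92 = 214238.74
Import duty = 214238.74 × 6% = 12854.32
Buyer bears (B): 4809.30 + 290.92 + 495.09 + 460.58 + 732.26 = 6788.15
Landed cost (B) = invoice 209138.52 + 6788.15 + duty 12854.32 = 228780.99
Difference = |220162.76 − 228780.99| = 8618.23

Supplier A is cheaper by CNY 8618.23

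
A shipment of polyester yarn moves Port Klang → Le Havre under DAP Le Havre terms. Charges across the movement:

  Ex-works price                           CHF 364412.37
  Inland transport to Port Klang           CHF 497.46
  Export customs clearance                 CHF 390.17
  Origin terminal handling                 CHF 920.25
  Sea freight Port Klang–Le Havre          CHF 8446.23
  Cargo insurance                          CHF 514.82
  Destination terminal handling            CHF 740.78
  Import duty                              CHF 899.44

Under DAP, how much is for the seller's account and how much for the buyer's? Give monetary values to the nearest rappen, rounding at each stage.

DAP: the seller bears all costs to the named destination except import duty and clearance.
Seller's account: goods 364412.37 + inland to port 497.46 + export clearance 390.17 + origin terminal 920.25 + freight 8446.23 + insurance 514.82 + destination terminal 740.78 = 375922.08
Buyer's account: duty 899.44 = 899.44

Seller: CHF 375922.08; buyer: CHF 899.44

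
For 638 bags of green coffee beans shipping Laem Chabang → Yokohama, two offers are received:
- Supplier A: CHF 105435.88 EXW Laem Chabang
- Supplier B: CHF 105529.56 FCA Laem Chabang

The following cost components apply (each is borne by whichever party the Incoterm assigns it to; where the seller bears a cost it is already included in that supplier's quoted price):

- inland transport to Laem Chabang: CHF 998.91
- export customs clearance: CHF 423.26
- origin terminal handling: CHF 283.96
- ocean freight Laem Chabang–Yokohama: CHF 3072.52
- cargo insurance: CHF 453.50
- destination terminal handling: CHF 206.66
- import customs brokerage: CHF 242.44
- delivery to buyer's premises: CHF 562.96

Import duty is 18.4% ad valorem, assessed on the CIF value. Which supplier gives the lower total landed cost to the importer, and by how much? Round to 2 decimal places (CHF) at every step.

Supplier A (EXW):
CIF value = EXW price + inland to port + export clearance + origin terminal + freight + insurance = 105435.88 + 998.91 + 423.26 + 283.96 + 3072.52 + 453.50 = 110668.03
Import duty = 110668.03 × 18.4% = 20362.92
Buyer bears (A): 998.91 + 423.26 + 283.96 + 3072.52 + 453.50 + 206.66 + 242.44 + 562.96 = 6244.21
Landed cost (A) = invoice 105435.88 + 6244.21 + duty 20362.92 = 132043.01
Supplier B (FCA):
CIF value = FCA price + origin terminal + freight + insurance = 105529.56 + 283.96 + 3072.52 + 453.50 = 109339.54
Import duty = 109339.54 × 18.4% = 20118.48
Buyer bears (B): 283.96 + 3072.52 + 453.50 + 206.66 + 242.44 + 562.96 = 4822.04
Landed cost (B) = invoice 105529.56 + 4822.04 + duty 20118.48 = 130470.08
Difference = |132043.01 − 130470.08| = 1572.93

Supplier B is cheaper by CHF 1572.93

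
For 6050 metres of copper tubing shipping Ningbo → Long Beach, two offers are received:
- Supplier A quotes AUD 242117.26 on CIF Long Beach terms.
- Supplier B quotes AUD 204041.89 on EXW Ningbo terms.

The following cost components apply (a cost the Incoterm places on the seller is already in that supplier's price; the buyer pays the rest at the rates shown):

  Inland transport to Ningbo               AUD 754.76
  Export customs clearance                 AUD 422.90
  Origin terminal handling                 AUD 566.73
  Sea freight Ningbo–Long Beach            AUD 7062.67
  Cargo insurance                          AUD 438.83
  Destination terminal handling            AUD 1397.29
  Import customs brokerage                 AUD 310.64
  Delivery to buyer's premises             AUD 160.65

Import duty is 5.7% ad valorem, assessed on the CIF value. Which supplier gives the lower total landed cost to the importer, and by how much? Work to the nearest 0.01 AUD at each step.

Supplier A (CIF):
The CIF price already equals the CIF value: 242117.26
Import duty = 242117.26 × 5.7% = 13800.68
Buyer bears (A): 1397.29 + 310.64 + 160.65 = 1868.58
Landed cost (A) = invoice 242117.26 + 1868.58 + duty 13800.68 = 257786.52
Supplier B (EXW):
CIF value = EXW price + inland to port + export clearance + origin terminal + freight + insurance = 204041.89 + 754.76 + 422.90 + 566.73 + 7062.67 + 438.83 = 213287.78
Import duty = 213287.78 × 5.7% = 12157.40
Buyer bears (B): 754.76 + 422.90 + 566.73 + 7062.67 + 438.83 + 1397.29 + 310.64 + 160.65 = 11114.47
Landed cost (B) = invoice 204041.89 + 11114.47 + duty 12157.40 = 227313.76
Difference = |257786.52 − 227313.76| = 30472.76

Supplier B is cheaper by AUD 30472.76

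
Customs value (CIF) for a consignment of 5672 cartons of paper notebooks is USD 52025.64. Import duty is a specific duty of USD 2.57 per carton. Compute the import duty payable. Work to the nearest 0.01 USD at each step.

Import duty = 5672 × 2.57 = 14577.04

Import duty: USD 14577.04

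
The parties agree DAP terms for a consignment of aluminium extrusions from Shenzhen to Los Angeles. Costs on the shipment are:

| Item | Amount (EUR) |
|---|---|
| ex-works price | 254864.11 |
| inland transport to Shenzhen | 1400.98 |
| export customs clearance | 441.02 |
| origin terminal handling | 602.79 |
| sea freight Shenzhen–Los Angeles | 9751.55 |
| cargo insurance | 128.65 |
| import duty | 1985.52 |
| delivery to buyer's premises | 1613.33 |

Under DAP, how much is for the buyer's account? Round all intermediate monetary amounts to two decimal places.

Buyer's account: EUR 1985.52

DAP: the seller bears all costs to the named destination except import duty and clearance.
Seller's account: goods 254864.11 + inland to port 1400.98 + export clearance 441.02 + origin terminal 602.79 + freight 9751.55 + insurance 128.65 + delivery 1613.33 = 268802.43
Buyer's account: duty 1985.52 = 1985.52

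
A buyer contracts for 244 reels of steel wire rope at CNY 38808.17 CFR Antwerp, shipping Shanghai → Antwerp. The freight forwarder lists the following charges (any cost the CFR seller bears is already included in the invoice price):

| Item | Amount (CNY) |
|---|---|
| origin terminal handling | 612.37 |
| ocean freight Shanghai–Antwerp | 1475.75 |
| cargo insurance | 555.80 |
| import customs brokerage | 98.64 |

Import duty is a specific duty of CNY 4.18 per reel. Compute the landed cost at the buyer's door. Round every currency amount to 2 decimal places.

Total landed cost: CNY 40482.53

CFR: the seller pays costs through ocean freight to the destination port, but not insurance.
Already in the invoice (seller's account under CFR): origin terminal, freight — exclude.
CIF value = CFR price + insurance = 38808.17 + 555.80 = 39363.97
Import duty = 244 × 4.18 = 1019.92
Buyer bears: insurance 555.80 + brokerage 98.64 + duty 1019.92 = 1674.36
Landed cost = invoice 38808.17 + 1674.36 = 40482.53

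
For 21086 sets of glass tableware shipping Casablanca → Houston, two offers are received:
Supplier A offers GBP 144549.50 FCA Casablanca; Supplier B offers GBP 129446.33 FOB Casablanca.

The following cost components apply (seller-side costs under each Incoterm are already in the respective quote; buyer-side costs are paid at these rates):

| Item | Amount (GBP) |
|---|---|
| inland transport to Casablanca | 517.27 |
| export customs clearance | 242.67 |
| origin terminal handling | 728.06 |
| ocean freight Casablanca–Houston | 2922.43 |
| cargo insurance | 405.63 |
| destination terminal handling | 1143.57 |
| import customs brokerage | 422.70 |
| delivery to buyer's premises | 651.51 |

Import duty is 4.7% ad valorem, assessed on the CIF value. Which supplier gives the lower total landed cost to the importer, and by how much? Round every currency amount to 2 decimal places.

Supplier B is cheaper by GBP 16575.29

Supplier A (FCA):
CIF value = FCA price + origin terminal + freight + insurance = 144549.50 + 728.06 + 2922.43 + 405.63 = 148605.62
Import duty = 148605.62 × 4.7% = 6984.46
Buyer bears (A): 728.06 + 2922.43 + 405.63 + 1143.57 + 422.70 + 651.51 = 6273.90
Landed cost (A) = invoice 144549.50 + 6273.90 + duty 6984.46 = 157807.86
Supplier B (FOB):
CIF value = FOB price + freight + insurance = 129446.33 + 2922.43 + 405.63 = 132774.39
Import duty = 132774.39 × 4.7% = 6240.40
Buyer bears (B): 2922.43 + 405.63 + 1143.57 + 422.70 + 651.51 = 5545.84
Landed cost (B) = invoice 129446.33 + 5545.84 + duty 6240.40 = 141232.57
Difference = |157807.86 − 141232.57| = 16575.29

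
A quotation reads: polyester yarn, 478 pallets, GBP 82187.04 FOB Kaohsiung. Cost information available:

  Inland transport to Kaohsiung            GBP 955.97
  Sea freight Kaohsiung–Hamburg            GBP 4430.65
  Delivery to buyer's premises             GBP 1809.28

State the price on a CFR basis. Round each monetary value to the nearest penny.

CFR price: GBP 86617.69

Not relevant to the conversion: inland to port — on the seller under both FOB and CFR; already in the FOB price and stays in the CFR price. delivery — on the buyer under both terms; not part of either seller's price.
From FOB to CFR, the seller additionally bears: freight.
CFR price = 82187.04 + 4430.65 = 86617.69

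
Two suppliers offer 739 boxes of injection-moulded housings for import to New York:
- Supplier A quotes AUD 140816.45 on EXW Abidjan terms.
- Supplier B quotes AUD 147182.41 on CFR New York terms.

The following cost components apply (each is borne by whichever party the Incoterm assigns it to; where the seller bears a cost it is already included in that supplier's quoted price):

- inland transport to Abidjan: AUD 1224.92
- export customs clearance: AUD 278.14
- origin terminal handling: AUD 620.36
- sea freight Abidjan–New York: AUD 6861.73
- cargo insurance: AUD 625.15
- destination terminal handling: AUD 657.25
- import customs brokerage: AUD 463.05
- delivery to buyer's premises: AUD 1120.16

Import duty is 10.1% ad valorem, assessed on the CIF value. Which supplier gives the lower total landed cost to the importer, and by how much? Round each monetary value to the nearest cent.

Supplier A (EXW):
CIF value = EXW price + inland to port + export clearance + origin terminal + freight + insurance = 140816.45 + 1224.92 + 278.14 + 620.36 + 6861.73 + 625.15 = 150426.75
Import duty = 150426.75 × 10.1% = 15193.10
Buyer bears (A): 1224.92 + 278.14 + 620.36 + 6861.73 + 625.15 + 657.25 + 463.05 + 1120.16 = 11850.76
Landed cost (A) = invoice 140816.45 + 11850.76 + duty 15193.10 = 167860.31
Supplier B (CFR):
CIF value = CFR price + insurance = 147182.41 + 625.15 = 147807.56
Import duty = 147807.56 × 10.1% = 14928.56
Buyer bears (B): 625.15 + 657.25 + 463.05 + 1120.16 = 2865.61
Landed cost (B) = invoice 147182.41 + 2865.61 + duty 14928.56 = 164976.58
Difference = |167860.31 − 164976.58| = 2883.73

Supplier B is cheaper by AUD 2883.73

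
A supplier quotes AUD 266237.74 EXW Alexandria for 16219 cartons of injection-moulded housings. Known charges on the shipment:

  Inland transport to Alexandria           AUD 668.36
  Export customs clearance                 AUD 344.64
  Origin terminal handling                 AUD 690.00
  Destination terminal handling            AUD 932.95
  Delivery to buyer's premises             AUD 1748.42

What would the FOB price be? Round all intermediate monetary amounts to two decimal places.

FOB price: AUD 267940.74

Not relevant to the conversion: delivery, destination terminal — on the buyer under both terms; not part of either seller's price.
From EXW to FOB, the seller additionally bears: inland to port, export clearance, origin terminal.
FOB price = 266237.74 + 668.36 + 344.64 + 690.00 = 267940.74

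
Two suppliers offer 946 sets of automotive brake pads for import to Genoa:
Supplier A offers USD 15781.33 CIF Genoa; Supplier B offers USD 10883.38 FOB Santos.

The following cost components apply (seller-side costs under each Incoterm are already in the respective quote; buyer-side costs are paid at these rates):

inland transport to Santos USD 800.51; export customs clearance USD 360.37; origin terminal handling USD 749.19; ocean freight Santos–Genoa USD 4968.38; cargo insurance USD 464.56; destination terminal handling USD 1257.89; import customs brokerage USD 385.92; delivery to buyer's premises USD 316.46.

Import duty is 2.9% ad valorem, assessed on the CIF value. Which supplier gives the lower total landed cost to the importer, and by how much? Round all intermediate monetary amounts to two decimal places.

Supplier A is cheaper by USD 550.50

Supplier A (CIF):
The CIF price already equals the CIF value: 15781.33
Import duty = 15781.33 × 2.9% = 457.66
Buyer bears (A): 1257.89 + 385.92 + 316.46 = 1960.27
Landed cost (A) = invoice 15781.33 + 1960.27 + duty 457.66 = 18199.26
Supplier B (FOB):
CIF value = FOB price + freight + insurance = 10883.38 + 4968.38 + 464.56 = 16316.32
Import duty = 16316.32 × 2.9% = 473.17
Buyer bears (B): 4968.38 + 464.56 + 1257.89 + 385.92 + 316.46 = 7393.21
Landed cost (B) = invoice 10883.38 + 7393.21 + duty 473.17 = 18749.76
Difference = |18199.26 − 18749.76| = 550.50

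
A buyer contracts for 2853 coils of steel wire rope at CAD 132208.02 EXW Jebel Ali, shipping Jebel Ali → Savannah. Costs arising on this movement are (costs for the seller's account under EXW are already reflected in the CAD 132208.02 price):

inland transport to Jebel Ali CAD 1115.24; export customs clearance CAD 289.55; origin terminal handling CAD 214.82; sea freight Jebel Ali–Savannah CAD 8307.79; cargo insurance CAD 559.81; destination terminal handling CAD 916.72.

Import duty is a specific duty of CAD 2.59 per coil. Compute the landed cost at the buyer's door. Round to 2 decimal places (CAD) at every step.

Total landed cost: CAD 151001.22

EXW: the seller makes goods available at their premises; the buyer bears all onward costs.
CIF value = EXW price + inland to port + export clearance + origin terminal + freight + insurance = 132208.02 + 1115.24 + 289.55 + 214.82 + 8307.79 + 559.81 = 142695.23
Import duty = 2853 × 2.59 = 7389.27
Buyer bears: inland to port 1115.24 + export clearance 289.55 + origin terminal 214.82 + freight 8307.79 + insurance 559.81 + destination terminal 916.72 + duty 7389.27 = 18793.20
Landed cost = invoice 132208.02 + 18793.20 = 151001.22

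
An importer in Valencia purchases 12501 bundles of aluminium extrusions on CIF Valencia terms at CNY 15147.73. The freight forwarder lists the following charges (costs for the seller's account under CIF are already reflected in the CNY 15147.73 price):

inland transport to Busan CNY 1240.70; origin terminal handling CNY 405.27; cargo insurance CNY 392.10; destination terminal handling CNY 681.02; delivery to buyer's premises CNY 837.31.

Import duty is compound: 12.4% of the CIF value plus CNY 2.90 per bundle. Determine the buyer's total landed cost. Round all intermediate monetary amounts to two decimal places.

CIF: the seller pays costs through ocean freight and marine insurance to the destination port.
Already in the invoice (seller's account under CIF): inland to port, origin terminal, insurance — exclude.
The CIF price already equals the CIF value: 15147.73
Ad valorem component: 15147.73 × 12.4% = 1878.32
Specific component: 12501 × 2.90 = 36252.90
Import duty = 1878.32 + 36252.90 = 38131.22
Buyer bears: destination terminal 681.02 + delivery 837.31 + duty 38131.22 = 39649.55
Landed cost = invoice 15147.73 + 39649.55 = 54797.28

Total landed cost: CNY 54797.28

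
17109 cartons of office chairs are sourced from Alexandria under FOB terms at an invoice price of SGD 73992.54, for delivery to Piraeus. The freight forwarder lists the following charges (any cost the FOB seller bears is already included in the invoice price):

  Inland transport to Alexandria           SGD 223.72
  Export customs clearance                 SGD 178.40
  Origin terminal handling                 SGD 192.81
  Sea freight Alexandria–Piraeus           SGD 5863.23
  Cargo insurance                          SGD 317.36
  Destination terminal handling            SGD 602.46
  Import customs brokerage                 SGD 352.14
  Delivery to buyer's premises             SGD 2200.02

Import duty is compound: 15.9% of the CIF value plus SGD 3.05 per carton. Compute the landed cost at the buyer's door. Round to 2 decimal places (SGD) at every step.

FOB: the seller bears costs until goods are on board at the origin port; the buyer bears freight, insurance and all costs thereafter.
Already in the invoice (seller's account under FOB): inland to port, export clearance, origin terminal — exclude.
CIF value = FOB price + freight + insurance = 73992.54 + 5863.23 + 317.36 = 80173.13
Ad valorem component: 80173.13 × 15.9% = 12747.53
Specific component: 17109 × 3.05 = 52182.45
Import duty = 12747.53 + 52182.45 = 64929.98
Buyer bears: freight 5863.23 + insurance 317.36 + destination terminal 602.46 + brokerage 352.14 + delivery 2200.02 + duty 64929.98 = 74265.19
Landed cost = invoice 73992.54 + 74265.19 = 148257.73

Total landed cost: SGD 148257.73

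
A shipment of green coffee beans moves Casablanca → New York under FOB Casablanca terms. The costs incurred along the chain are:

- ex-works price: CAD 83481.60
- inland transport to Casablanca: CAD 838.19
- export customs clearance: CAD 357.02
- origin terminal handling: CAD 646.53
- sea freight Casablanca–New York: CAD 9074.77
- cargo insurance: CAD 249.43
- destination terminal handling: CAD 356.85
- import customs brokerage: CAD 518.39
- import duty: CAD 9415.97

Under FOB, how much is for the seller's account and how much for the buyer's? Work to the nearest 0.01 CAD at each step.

Seller: CAD 85323.34; buyer: CAD 19615.41

FOB: the seller bears costs until goods are on board at the origin port; the buyer bears freight, insurance and all costs thereafter.
Seller's account: goods 83481.60 + inland to port 838.19 + export clearance 357.02 + origin terminal 646.53 = 85323.34
Buyer's account: freight 9074.77 + insurance 249.43 + destination terminal 356.85 + brokerage 518.39 + duty 9415.97 = 19615.41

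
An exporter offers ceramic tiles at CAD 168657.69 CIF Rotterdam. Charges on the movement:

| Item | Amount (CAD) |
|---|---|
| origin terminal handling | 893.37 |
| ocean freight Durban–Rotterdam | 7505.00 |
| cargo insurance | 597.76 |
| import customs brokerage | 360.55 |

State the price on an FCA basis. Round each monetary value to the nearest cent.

Not relevant to the conversion: brokerage — on the buyer under both terms; not part of either seller's price.
From CIF to FCA, the seller no longer bears: origin terminal, freight, insurance.
FCA price = 168657.69 − 893.37 − 7505.00 − 597.76 = 159661.56

FCA price: CAD 159661.56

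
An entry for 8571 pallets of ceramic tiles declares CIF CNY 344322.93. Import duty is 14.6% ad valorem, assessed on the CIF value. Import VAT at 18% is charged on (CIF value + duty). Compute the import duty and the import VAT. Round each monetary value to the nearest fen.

Import duty: CNY 50271.15; import VAT: CNY 71026.93

Import duty = 344322.93 × 14.6% = 50271.15
VAT base = CIF + duty = 344322.93 + 50271.15 = 394594.08
Import VAT = 394594.08 × 18% = 71026.93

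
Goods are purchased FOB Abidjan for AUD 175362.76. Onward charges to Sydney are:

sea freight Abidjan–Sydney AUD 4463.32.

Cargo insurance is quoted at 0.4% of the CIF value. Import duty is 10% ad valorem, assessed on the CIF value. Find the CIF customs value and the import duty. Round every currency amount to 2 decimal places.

CIF value: AUD 180548.27; import duty: AUD 18054.83

Let C be the CIF value. C = FOB price + freight + 0.4% × C
C − 0.4% × C = 175362.76 + 4463.32
0.996 × C = 179826.08
C = 179826.08 / 0.996 = 180548.27
Insurance premium = 0.4% × 180548.27 = 722.19
Import duty = 180548.27 × 10% = 18054.83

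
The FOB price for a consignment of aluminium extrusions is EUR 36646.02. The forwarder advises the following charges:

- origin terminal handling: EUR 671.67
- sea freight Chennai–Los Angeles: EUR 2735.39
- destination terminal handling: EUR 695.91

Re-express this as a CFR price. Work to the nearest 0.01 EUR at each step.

CFR price: EUR 39381.41

Not relevant to the conversion: origin terminal — on the seller under both FOB and CFR; already in the FOB price and stays in the CFR price. destination terminal — on the buyer under both terms; not part of either seller's price.
From FOB to CFR, the seller additionally bears: freight.
CFR price = 36646.02 + 2735.39 = 39381.41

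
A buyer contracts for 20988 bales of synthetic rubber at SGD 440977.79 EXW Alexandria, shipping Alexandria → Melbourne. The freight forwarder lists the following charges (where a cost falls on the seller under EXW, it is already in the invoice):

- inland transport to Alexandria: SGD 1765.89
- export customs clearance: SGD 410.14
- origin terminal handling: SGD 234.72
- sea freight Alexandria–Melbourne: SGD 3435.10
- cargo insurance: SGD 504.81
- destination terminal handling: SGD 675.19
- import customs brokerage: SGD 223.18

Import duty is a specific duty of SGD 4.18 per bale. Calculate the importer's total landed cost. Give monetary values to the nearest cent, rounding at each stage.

Total landed cost: SGD 535956.66

EXW: the seller makes goods available at their premises; the buyer bears all onward costs.
CIF value = EXW price + inland to port + export clearance + origin terminal + freight + insurance = 440977.79 + 1765.89 + 410.14 + 234.72 + 3435.10 + 504.81 = 447328.45
Import duty = 20988 × 4.18 = 87729.84
Buyer bears: inland to port 1765.89 + export clearance 410.14 + origin terminal 234.72 + freight 3435.10 + insurance 504.81 + destination terminal 675.19 + brokerage 223.18 + duty 87729.84 = 94978.87
Landed cost = invoice 440977.79 + 94978.87 = 535956.66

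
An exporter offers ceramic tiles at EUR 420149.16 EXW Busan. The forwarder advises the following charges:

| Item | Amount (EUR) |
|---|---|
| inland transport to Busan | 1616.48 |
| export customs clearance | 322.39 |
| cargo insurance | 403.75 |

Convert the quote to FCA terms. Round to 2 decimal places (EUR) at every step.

FCA price: EUR 422088.03

Not relevant to the conversion: insurance — on the buyer under both terms; not part of either seller's price.
From EXW to FCA, the seller additionally bears: inland to port, export clearance.
FCA price = 420149.16 + 1616.48 + 322.39 = 422088.03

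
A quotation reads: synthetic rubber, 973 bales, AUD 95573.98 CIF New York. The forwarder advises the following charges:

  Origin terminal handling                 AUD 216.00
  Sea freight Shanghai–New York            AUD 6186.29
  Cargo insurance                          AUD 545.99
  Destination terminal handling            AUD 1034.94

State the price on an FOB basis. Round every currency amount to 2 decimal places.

FOB price: AUD 88841.70

Not relevant to the conversion: origin terminal — on the seller under both CIF and FOB; already in the CIF price and stays in the FOB price. destination terminal — on the buyer under both terms; not part of either seller's price.
From CIF to FOB, the seller no longer bears: freight, insurance.
FOB price = 95573.98 − 6186.29 − 545.99 = 88841.70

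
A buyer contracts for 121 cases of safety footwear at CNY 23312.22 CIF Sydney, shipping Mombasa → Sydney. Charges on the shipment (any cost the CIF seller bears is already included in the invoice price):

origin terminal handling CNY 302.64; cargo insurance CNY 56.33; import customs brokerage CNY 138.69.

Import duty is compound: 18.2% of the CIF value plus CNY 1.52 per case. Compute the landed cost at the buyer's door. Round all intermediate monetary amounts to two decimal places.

CIF: the seller pays costs through ocean freight and marine insurance to the destination port.
Already in the invoice (seller's account under CIF): origin terminal, insurance — exclude.
The CIF price already equals the CIF value: 23312.22
Ad valorem component: 23312.22 × 18.2% = 4242.82
Specific component: 121 × 1.52 = 183.92
Import duty = 4242.82 + 183.92 = 4426.74
Buyer bears: brokerage 138.69 + duty 4426.74 = 4565.43
Landed cost = invoice 23312.22 + 4565.43 = 27877.65

Total landed cost: CNY 27877.65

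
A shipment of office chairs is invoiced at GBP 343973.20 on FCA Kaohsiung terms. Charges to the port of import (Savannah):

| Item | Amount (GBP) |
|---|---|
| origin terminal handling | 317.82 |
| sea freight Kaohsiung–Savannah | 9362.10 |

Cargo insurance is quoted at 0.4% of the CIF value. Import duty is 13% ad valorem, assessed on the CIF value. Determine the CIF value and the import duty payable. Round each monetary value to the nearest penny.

Let C be the CIF value. C = FCA price + pre-shipment costs + freight + 0.4% × C
C − 0.4% × C = 343973.20 + 317.82 + 9362.10
0.996 × C = 353653.12
C = 353653.12 / 0.996 = 355073.41
Insurance premium = 0.4% × 355073.41 = 1420.29
Import duty = 355073.41 × 13% = 46159.54

CIF value: GBP 355073.41; import duty: GBP 46159.54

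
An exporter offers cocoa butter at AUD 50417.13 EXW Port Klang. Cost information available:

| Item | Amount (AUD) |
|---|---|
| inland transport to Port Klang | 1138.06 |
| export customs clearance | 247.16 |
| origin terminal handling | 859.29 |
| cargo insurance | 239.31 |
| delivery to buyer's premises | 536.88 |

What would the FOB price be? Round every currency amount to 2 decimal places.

Not relevant to the conversion: insurance, delivery — on the buyer under both terms; not part of either seller's price.
From EXW to FOB, the seller additionally bears: inland to port, export clearance, origin terminal.
FOB price = 50417.13 + 1138.06 + 247.16 + 859.29 = 52661.64

FOB price: AUD 52661.64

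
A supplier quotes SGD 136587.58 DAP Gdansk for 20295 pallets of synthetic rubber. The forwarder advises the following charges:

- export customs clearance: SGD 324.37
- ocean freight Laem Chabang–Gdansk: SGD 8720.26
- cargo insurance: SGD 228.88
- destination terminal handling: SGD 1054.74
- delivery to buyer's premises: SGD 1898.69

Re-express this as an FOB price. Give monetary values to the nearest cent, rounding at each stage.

Not relevant to the conversion: export clearance — on the seller under both DAP and FOB; already in the DAP price and stays in the FOB price.
From DAP to FOB, the seller no longer bears: freight, insurance, destination terminal, delivery.
FOB price = 136587.58 − 8720.26 − 228.88 − 1054.74 − 1898.69 = 124685.01

FOB price: SGD 124685.01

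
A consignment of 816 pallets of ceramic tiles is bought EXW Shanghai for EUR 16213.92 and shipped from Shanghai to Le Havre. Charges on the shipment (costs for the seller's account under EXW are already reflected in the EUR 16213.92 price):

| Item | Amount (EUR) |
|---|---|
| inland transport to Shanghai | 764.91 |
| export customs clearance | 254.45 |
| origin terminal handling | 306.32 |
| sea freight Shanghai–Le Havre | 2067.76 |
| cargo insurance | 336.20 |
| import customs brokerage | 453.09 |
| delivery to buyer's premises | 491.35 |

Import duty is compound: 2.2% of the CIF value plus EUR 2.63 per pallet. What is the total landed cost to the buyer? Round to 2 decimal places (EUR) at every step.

Total landed cost: EUR 23472.84

EXW: the seller makes goods available at their premises; the buyer bears all onward costs.
CIF value = EXW price + inland to port + export clearance + origin terminal + freight + insurance = 16213.92 + 764.91 + 254.45 + 306.32 + 2067.76 + 336.20 = 19943.56
Ad valorem component: 19943.56 × 2.2% = 438.76
Specific component: 816 × 2.63 = 2146.08
Import duty = 438.76 + 2146.08 = 2584.84
Buyer bears: inland to port 764.91 + export clearance 254.45 + origin terminal 306.32 + freight 2067.76 + insurance 336.20 + brokerage 453.09 + delivery 491.35 + duty 2584.84 = 7258.92
Landed cost = invoice 16213.92 + 7258.92 = 23472.84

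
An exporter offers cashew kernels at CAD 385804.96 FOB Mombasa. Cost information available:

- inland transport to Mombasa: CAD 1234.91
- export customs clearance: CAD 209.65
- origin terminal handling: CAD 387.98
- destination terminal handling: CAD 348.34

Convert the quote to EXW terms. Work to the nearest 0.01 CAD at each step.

Not relevant to the conversion: destination terminal — on the buyer under both terms; not part of either seller's price.
From FOB to EXW, the seller no longer bears: inland to port, export clearance, origin terminal.
EXW price = 385804.96 − 1234.91 − 209.65 − 387.98 = 383972.42

EXW price: CAD 383972.42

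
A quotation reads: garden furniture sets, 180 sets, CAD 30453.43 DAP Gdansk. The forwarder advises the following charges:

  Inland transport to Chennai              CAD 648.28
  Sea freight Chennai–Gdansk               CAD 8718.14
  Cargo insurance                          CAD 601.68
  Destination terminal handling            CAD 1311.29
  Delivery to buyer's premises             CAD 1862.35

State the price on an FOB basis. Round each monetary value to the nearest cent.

Not relevant to the conversion: inland to port — on the seller under both DAP and FOB; already in the DAP price and stays in the FOB price.
From DAP to FOB, the seller no longer bears: freight, insurance, destination terminal, delivery.
FOB price = 30453.43 − 8718.14 − 601.68 − 1311.29 − 1862.35 = 17959.97

FOB price: CAD 17959.97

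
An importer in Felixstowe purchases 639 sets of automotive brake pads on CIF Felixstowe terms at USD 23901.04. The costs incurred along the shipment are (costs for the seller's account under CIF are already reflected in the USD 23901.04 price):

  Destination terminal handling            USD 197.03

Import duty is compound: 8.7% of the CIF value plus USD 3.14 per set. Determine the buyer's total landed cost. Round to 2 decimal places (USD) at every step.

Total landed cost: USD 28183.92

CIF: the seller pays costs through ocean freight and marine insurance to the destination port.
The CIF price already equals the CIF value: 23901.04
Ad valorem component: 23901.04 × 8.7% = 2079.39
Specific component: 639 × 3.14 = 2006.46
Import duty = 2079.39 + 2006.46 = 4085.85
Buyer bears: destination terminal 197.03 + duty 4085.85 = 4282.88
Landed cost = invoice 23901.04 + 4282.88 = 28183.92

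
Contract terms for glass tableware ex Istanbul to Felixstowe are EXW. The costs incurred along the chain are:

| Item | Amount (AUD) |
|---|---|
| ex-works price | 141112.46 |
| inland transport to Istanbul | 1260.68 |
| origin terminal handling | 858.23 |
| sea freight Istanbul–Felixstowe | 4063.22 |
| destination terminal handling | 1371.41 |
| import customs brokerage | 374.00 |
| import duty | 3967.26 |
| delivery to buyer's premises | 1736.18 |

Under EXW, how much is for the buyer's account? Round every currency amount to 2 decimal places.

Buyer's account: AUD 13630.98

EXW: the seller makes goods available at their premises; the buyer bears all onward costs.
Seller's account: goods 141112.46 = 141112.46
Buyer's account: inland to port 1260.68 + origin terminal 858.23 + freight 4063.22 + destination terminal 1371.41 + brokerage 374.00 + duty 3967.26 + delivery 1736.18 = 13630.98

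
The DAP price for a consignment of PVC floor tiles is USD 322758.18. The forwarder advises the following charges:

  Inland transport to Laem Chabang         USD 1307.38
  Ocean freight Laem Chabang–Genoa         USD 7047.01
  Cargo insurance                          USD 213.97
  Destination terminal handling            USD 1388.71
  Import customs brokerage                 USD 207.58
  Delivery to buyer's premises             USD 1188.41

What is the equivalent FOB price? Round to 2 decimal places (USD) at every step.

Not relevant to the conversion: inland to port — on the seller under both DAP and FOB; already in the DAP price and stays in the FOB price. brokerage — on the buyer under both terms; not part of either seller's price.
From DAP to FOB, the seller no longer bears: freight, insurance, destination terminal, delivery.
FOB price = 322758.18 − 7047.01 − 213.97 − 1388.71 − 1188.41 = 312920.08

FOB price: USD 312920.08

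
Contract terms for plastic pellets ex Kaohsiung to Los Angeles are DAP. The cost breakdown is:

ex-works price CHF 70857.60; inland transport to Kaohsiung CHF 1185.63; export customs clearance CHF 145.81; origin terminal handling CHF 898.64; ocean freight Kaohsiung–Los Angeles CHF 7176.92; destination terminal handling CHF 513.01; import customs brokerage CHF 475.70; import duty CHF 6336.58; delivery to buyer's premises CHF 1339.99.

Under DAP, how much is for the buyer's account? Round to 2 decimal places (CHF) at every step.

DAP: the seller bears all costs to the named destination except import duty and clearance.
Seller's account: goods 70857.60 + inland to port 1185.63 + export clearance 145.81 + origin terminal 898.64 + freight 7176.92 + destination terminal 513.01 + delivery 1339.99 = 82117.60
Buyer's account: brokerage 475.70 + duty 6336.58 = 6812.28

Buyer's account: CHF 6812.28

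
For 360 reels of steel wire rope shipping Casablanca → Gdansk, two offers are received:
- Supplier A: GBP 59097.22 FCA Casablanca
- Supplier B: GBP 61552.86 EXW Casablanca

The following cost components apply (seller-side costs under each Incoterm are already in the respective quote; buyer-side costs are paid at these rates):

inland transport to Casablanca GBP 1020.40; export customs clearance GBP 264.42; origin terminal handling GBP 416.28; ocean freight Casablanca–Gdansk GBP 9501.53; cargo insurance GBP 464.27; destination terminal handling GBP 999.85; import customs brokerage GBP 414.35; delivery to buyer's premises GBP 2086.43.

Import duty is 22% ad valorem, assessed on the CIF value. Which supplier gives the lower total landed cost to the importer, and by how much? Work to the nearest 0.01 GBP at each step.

Supplier A is cheaper by GBP 4563.36

Supplier A (FCA):
CIF value = FCA price + origin terminal + freight + insurance = 59097.22 + 416.28 + 9501.53 + 464.27 = 69479.30
Import duty = 69479.30 × 22% = 15285.45
Buyer bears (A): 416.28 + 9501.53 + 464.27 + 999.85 + 414.35 + 2086.43 = 13882.71
Landed cost (A) = invoice 59097.22 + 13882.71 + duty 15285.45 = 88265.38
Supplier B (EXW):
CIF value = EXW price + inland to port + export clearance + origin terminal + freight + insurance = 61552.86 + 1020.40 + 264.42 + 416.28 + 9501.53 + 464.27 = 73219.76
Import duty = 73219.76 × 22% = 16108.35
Buyer bears (B): 1020.40 + 264.42 + 416.28 + 9501.53 + 464.27 + 999.85 + 414.35 + 2086.43 = 15167.53
Landed cost (B) = invoice 61552.86 + 15167.53 + duty 16108.35 = 92828.74
Difference = |88265.38 − 92828.74| = 4563.36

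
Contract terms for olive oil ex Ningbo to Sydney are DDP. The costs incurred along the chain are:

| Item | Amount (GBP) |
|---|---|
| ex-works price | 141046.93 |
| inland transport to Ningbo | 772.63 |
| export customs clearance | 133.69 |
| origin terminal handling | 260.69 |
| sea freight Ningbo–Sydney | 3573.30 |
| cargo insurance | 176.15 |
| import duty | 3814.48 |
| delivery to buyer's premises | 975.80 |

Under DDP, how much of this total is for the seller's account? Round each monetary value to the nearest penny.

Seller's account: GBP 150753.67

DDP: the seller bears all costs including import duty.
Seller's account: goods 141046.93 + inland to port 772.63 + export clearance 133.69 + origin terminal 260.69 + freight 3573.30 + insurance 176.15 + duty 3814.48 + delivery 975.80 = 150753.67
Buyer's account: 0.00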